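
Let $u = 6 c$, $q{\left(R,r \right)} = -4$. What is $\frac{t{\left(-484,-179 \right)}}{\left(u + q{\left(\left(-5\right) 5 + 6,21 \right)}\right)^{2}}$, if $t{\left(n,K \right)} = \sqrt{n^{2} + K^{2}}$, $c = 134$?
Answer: $\frac{\sqrt{266297}}{640000} \approx 0.00080631$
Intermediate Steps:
$t{\left(n,K \right)} = \sqrt{K^{2} + n^{2}}$
$u = 804$ ($u = 6 \cdot 134 = 804$)
$\frac{t{\left(-484,-179 \right)}}{\left(u + q{\left(\left(-5\right) 5 + 6,21 \right)}\right)^{2}} = \frac{\sqrt{\left(-179\right)^{2} + \left(-484\right)^{2}}}{\left(804 - 4\right)^{2}} = \frac{\sqrt{32041 + 234256}}{800^{2}} = \frac{\sqrt{266297}}{640000}$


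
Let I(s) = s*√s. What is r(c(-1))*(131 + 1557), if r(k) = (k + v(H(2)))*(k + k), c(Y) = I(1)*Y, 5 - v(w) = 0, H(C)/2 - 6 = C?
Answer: -13504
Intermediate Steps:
I(s) = s^(3/2)
H(C) = 12 + 2*C
v(w) = 5 (v(w) = 5 - 1*0 = 5 + 0 = 5)
c(Y) = Y (c(Y) = 1^(3/2)*Y = 1*Y = Y)
r(k) = 2*k*(5 + k) (r(k) = (k + 5)*(k + k) = (5 + k)*(2*k) = 2*k*(5 + k))
r(c(-1))*(131 + 1557) = (2*(-1)*(5 - 1))*(131 + 1557) = (2*(-1)*4)*1688 = -8*1688 = -13504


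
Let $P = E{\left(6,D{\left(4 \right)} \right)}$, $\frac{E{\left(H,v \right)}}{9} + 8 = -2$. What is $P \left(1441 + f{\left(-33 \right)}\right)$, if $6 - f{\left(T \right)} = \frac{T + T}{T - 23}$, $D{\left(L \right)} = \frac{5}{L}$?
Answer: $- \frac{1821735}{14} \approx -1.3012 \cdot 10^{5}$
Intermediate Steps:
$f{\left(T \right)} = 6 - \frac{2 T}{-23 + T}$ ($f{\left(T \right)} = 6 - \frac{T + T}{T - 23} = 6 - \frac{2 T}{-23 + T}$)
$E{\left(H,v \right)} = -90$ ($E{\left(H,v \right)} = -72 + 9 \left(-2\right) = -72 - 18 = -90$)
$P = -90$
$P \left(1441 + f{\left(-33 \right)}\right) = - 90 \left(1441 + \frac{2 \left(-69 + 2 \left(-33\right)\right)}{-23 - 33}\right) = - 90 \left(1441 + \frac{2 \left(-69 - 66\right)}{-56}\right) = - 90 \left(1441 + 2 \left(- \frac{1}{56}\right) \left(-135\right)\right) = - 90 \left(1441 + \frac{135}{28}\right) = \left(-90\right) \frac{40483}{28} = - \frac{1821735}{14}$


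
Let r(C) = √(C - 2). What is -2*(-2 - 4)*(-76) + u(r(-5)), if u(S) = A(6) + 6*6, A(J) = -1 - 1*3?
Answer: -880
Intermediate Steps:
A(J) = -4 (A(J) = -1 - 3 = -4)
r(C) = √(-2 + C)
u(S) = 32 (u(S) = -4 + 6*6 = -4 + 36 = 32)
-2*(-2 - 4)*(-76) + u(r(-5)) = -2*(-2 - 4)*(-76) + 32 = -2*(-6)*(-76) + 32 = 12*(-76) + 32 = -912 + 32 = -880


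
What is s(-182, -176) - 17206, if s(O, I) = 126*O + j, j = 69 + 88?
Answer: -39981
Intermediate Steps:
j = 157
s(O, I) = 157 + 126*O (s(O, I) = 126*O + 157 = 157 + 126*O)
s(-182, -176) - 17206 = (157 + 126*(-182)) - 17206 = (157 - 22932) - 17206 = -22775 - 17206 = -39981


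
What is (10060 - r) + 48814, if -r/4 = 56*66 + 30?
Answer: 73778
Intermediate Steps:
r = -14904 (r = -4*(56*66 + 30) = -4*(3696 + 30) = -4*3726 = -14904)
(10060 - r) + 48814 = (10060 - 1*(-14904)) + 48814 = (10060 + 14904) + 48814 = 24964 + 48814 = 73778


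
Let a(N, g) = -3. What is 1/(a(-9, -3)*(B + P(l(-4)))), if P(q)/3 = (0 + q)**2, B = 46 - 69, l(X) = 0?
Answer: 1/69 ≈ 0.014493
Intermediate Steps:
B = -23
P(q) = 3*q**2 (P(q) = 3*(0 + q)**2 = 3*q**2)
1/(a(-9, -3)*(B + P(l(-4)))) = 1/(-3*(-23 + 3*0**2)) = 1/(-3*(-23 + 3*0)) = 1/(-3*(-23 + 0)) = 1/(-3*(-23)) = 1/69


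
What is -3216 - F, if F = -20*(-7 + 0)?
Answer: -3356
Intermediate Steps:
F = 140 (F = -20*(-7) = 140)
-3216 - F = -3216 - 1*140 = -3216 - 140 = -3356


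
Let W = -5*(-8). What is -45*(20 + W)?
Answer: -2700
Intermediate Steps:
W = 40
-45*(20 + W) = -45*(20 + 40) = -45*60 = -2700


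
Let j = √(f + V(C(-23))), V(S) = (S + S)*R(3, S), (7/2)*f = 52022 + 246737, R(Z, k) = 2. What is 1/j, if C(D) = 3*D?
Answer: √4169102/595586 ≈ 0.0034283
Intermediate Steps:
f = 597518/7 (f = 2*(52022 + 246737)/7 = (2/7)*298759 = 597518/7 ≈ 85360.)
V(S) = 4*S (V(S) = (S + S)*2 = (2*S)*2 = 4*S)
j = √4169102/7 (j = √(597518/7 + 4*(3*(-23))) = √(597518/7 + 4*(-69)) = √(597518/7 - 276) = √(595586/7) = √4169102/7 ≈ 291.69)
1/j = 1/(√4169102/7) = √4169102/595586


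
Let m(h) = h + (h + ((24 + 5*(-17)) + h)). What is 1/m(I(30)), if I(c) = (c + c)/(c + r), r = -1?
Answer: -29/1589 ≈ -0.018250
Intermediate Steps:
I(c) = 2*c/(-1 + c) (I(c) = (c + c)/(c - 1) = (2*c)/(-1 + c) = 2*c/(-1 + c))
m(h) = -61 + 3*h (m(h) = h + (h + ((24 - 85) + h)) = h + (h + (-61 + h)) = h + (-61 + 2*h) = -61 + 3*h)
1/m(I(30)) = 1/(-61 + 3*(2*30/(-1 + 30))) = 1/(-61 + 3*(2*30/29)) = 1/(-61 + 3*(2*30*(1/29))) = 1/(-61 + 3*(60/29)) = 1/(-61 + 180/29) = 1/(-1589/29) = -29/1589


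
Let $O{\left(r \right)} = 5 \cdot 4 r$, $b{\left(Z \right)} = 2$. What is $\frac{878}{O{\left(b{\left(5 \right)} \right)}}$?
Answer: $\frac{439}{20} \approx 21.95$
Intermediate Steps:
$O{\left(r \right)} = 20 r$
$\frac{878}{O{\left(b{\left(5 \right)} \right)}} = \frac{878}{20 \cdot 2} = \frac{878}{40} = 878 \cdot \frac{1}{40} = \frac{439}{20}$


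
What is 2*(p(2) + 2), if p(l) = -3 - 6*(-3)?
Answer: 34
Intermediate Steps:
p(l) = 15 (p(l) = -3 - 1*(-18) = -3 + 18 = 15)
2*(p(2) + 2) = 2*(15 + 2) = 2*17 = 34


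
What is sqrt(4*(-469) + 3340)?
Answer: 2*sqrt(366) ≈ 38.262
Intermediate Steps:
sqrt(4*(-469) + 3340) = sqrt(-1876 + 3340) = sqrt(1464) = 2*sqrt(366)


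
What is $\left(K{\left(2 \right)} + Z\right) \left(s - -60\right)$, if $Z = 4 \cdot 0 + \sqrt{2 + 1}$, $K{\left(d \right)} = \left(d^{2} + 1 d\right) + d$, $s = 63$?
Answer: $984 + 123 \sqrt{3} \approx 1197.0$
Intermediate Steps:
$K{\left(d \right)} = d^{2} + 2 d$ ($K{\left(d \right)} = \left(d^{2} + d\right) + d = \left(d + d^{2}\right) + d = d^{2} + 2 d$)
$Z = \sqrt{3}$ ($Z = 0 + \sqrt{3} = \sqrt{3} \approx 1.732$)
$\left(K{\left(2 \right)} + Z\right) \left(s - -60\right) = \left(2 \left(2 + 2\right) + \sqrt{3}\right) \left(63 - -60\right) = \left(2 \cdot 4 + \sqrt{3}\right) \left(63 + 60\right) = \left(8 + \sqrt{3}\right) 123 = 984 + 123 \sqrt{3}$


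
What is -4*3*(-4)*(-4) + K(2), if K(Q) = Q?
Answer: -190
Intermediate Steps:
-4*3*(-4)*(-4) + K(2) = -4*3*(-4)*(-4) + 2 = -(-48)*(-4) + 2 = -4*48 + 2 = -192 + 2 = -190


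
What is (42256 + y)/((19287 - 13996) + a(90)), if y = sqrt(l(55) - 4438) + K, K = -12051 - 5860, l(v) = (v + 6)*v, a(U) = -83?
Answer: 8115/1736 + 19*I*sqrt(3)/5208 ≈ 4.6745 + 0.0063189*I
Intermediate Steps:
l(v) = v*(6 + v) (l(v) = (6 + v)*v = v*(6 + v))
K = -17911
y = -17911 + 19*I*sqrt(3) (y = sqrt(55*(6 + 55) - 4438) - 17911 = sqrt(55*61 - 4438) - 17911 = sqrt(3355 - 4438) - 17911 = sqrt(-1083) - 17911 = 19*I*sqrt(3) - 17911 = -17911 + 19*I*sqrt(3) ≈ -17911.0 + 32.909*I)
(42256 + y)/((19287 - 13996) + a(90)) = (42256 + (-17911 + 19*I*sqrt(3)))/((19287 - 13996) - 83) = (24345 + 19*I*sqrt(3))/(5291 - 83) = (24345 + 19*I*sqrt(3))/5208 = (24345 + 19*I*sqrt(3))*(1/5208) = 8115/1736 + 19*I*sqrt(3)/5208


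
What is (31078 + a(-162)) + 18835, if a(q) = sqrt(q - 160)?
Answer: 49913 + I*sqrt(322) ≈ 49913.0 + 17.944*I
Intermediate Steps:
a(q) = sqrt(-160 + q)
(31078 + a(-162)) + 18835 = (31078 + sqrt(-160 - 162)) + 18835 = (31078 + sqrt(-322)) + 18835 = (31078 + I*sqrt(322)) + 18835 = 49913 + I*sqrt(322)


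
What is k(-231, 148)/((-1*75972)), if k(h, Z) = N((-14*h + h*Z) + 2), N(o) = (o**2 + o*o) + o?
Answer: -479005414/18993 ≈ -25220.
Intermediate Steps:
N(o) = o + 2*o**2 (N(o) = (o**2 + o**2) + o = 2*o**2 + o = o + 2*o**2)
k(h, Z) = (2 - 14*h + Z*h)*(5 - 28*h + 2*Z*h) (k(h, Z) = ((-14*h + h*Z) + 2)*(1 + 2*((-14*h + h*Z) + 2)) = ((-14*h + Z*h) + 2)*(1 + 2*((-14*h + Z*h) + 2)) = (2 - 14*h + Z*h)*(1 + 2*(2 - 14*h + Z*h)) = (2 - 14*h + Z*h)*(1 + (4 - 28*h + 2*Z*h)) = (2 - 14*h + Z*h)*(5 - 28*h + 2*Z*h))
k(-231, 148)/((-1*75972)) = ((2 - 14*(-231) + 148*(-231))*(5 - 28*(-231) + 2*148*(-231)))/((-1*75972)) = ((2 + 3234 - 34188)*(5 + 6468 - 68376))/(-75972) = -30952*(-61903)*(-1/75972) = 1916021656*(-1/75972) = -479005414/18993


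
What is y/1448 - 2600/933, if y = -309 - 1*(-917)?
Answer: -399692/168873 ≈ -2.3668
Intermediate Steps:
y = 608 (y = -309 + 917 = 608)
y/1448 - 2600/933 = 608/1448 - 2600/933 = 608*(1/1448) - 2600*1/933 = 76/181 - 2600/933 = -399692/168873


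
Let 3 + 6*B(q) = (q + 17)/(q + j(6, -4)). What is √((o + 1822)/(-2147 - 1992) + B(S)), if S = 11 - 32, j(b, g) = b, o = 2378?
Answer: I*√22669261610/124170 ≈ 1.2126*I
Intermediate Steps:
S = -21
B(q) = -½ + (17 + q)/(6*(6 + q)) (B(q) = -½ + ((q + 17)/(q + 6))/6 = -½ + ((17 + q)/(6 + q))/6 = -½ + (17 + q)/(6*(6 + q)))
√((o + 1822)/(-2147 - 1992) + B(S)) = √((2378 + 1822)/(-2147 - 1992) + (-1 - 2*(-21))/(6*(6 - 21))) = √(4200/(-4139) + (⅙)*(-1 + 42)/(-15)) = √(4200*(-1/4139) + (⅙)*(-1/15)*41) = √(-4200/4139 - 41/90) = √(-547699/372510) = I*√22669261610/124170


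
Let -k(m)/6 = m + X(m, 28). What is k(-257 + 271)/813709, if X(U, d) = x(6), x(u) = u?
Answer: -120/813709 ≈ -0.00014747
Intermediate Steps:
X(U, d) = 6
k(m) = -36 - 6*m (k(m) = -6*(m + 6) = -6*(6 + m) = -36 - 6*m)
k(-257 + 271)/813709 = (-36 - 6*(-257 + 271))/813709 = (-36 - 6*14)*(1/813709) = (-36 - 84)*(1/813709) = -120*1/813709 = -120/813709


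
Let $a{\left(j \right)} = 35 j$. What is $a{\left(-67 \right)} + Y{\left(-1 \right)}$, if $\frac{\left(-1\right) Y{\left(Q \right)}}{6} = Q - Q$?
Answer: $-2345$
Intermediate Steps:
$Y{\left(Q \right)} = 0$ ($Y{\left(Q \right)} = - 6 \left(Q - Q\right) = \left(-6\right) 0 = 0$)
$a{\left(-67 \right)} + Y{\left(-1 \right)} = 35 \left(-67\right) + 0 = -2345 + 0 = -2345$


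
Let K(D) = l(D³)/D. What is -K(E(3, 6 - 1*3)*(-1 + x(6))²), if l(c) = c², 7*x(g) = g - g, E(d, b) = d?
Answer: -243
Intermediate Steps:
x(g) = 0 (x(g) = (g - g)/7 = (⅐)*0 = 0)
K(D) = D⁵ (K(D) = (D³)²/D = D⁶/D = D⁵)
-K(E(3, 6 - 1*3)*(-1 + x(6))²) = -(3*(-1 + 0)²)⁵ = -(3*(-1)²)⁵ = -(3*1)⁵ = -1*3⁵ = -1*243 = -243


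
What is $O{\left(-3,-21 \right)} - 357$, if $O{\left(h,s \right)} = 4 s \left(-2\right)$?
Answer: $-189$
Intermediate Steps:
$O{\left(h,s \right)} = - 8 s$
$O{\left(-3,-21 \right)} - 357 = \left(-8\right) \left(-21\right) - 357 = 168 - 357 = -189$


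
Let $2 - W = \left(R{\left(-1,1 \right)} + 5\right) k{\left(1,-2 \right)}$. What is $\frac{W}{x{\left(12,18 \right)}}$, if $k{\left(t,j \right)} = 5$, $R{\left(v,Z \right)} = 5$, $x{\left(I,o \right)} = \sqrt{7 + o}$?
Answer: $- \frac{48}{5} \approx -9.6$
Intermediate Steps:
$W = -48$ ($W = 2 - \left(5 + 5\right) 5 = 2 - 10 \cdot 5 = 2 - 50 = -48$)
$\frac{W}{x{\left(12,18 \right)}} = \frac{1}{\sqrt{7 + 18}} \left(-48\right) = \frac{1}{\sqrt{25}} \left(-48\right) = \frac{1}{5} \left(-48\right) = - \frac{48}{5}$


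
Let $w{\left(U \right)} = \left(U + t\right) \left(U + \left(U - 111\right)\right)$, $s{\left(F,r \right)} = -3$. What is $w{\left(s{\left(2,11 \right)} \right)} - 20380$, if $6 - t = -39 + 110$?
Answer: $-12424$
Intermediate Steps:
$t = -65$ ($t = 6 - \left(-39 + 110\right) = 6 - 71 = -65$)
$w{\left(U \right)} = \left(-111 + 2 U\right) \left(-65 + U\right)$ ($w{\left(U \right)} = \left(U - 65\right) \left(U + \left(U - 111\right)\right) = \left(-65 + U\right) \left(U + \left(U - 111\right)\right) = \left(-65 + U\right) \left(U + \left(-111 + U\right)\right) = \left(-65 + U\right) \left(-111 + 2 U\right) = \left(-111 + 2 U\right) \left(-65 + U\right)$)
$w{\left(s{\left(2,11 \right)} \right)} - 20380 = \left(7215 - -723 + 2 \left(-3\right)^{2}\right) - 20380 = \left(7215 + 723 + 2 \cdot 9\right) - 20380 = \left(7215 + 723 + 18\right) - 20380 = 7956 - 20380 = -12424$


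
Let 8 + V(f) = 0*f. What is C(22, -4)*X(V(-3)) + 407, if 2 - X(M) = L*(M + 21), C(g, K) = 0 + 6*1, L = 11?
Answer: -439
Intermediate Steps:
V(f) = -8 (V(f) = -8 + 0*f = -8 + 0 = -8)
C(g, K) = 6 (C(g, K) = 0 + 6 = 6)
X(M) = -229 - 11*M (X(M) = 2 - 11*(M + 21) = 2 - 11*(21 + M) = 2 - (231 + 11*M) = 2 + (-231 - 11*M) = -229 - 11*M)
C(22, -4)*X(V(-3)) + 407 = 6*(-229 - 11*(-8)) + 407 = 6*(-229 + 88) + 407 = 6*(-141) + 407 = -846 + 407 = -439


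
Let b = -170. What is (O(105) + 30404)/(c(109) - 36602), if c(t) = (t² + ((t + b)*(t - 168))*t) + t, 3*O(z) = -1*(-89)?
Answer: 91301/1103037 ≈ 0.082772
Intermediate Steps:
O(z) = 89/3 (O(z) = (-1*(-89))/3 = (⅓)*89 = 89/3)
c(t) = t + t² + t*(-170 + t)*(-168 + t) (c(t) = (t² + ((t - 170)*(t - 168))*t) + t = (t² + ((-170 + t)*(-168 + t))*t) + t = (t² + t*(-170 + t)*(-168 + t)) + t = t + t² + t*(-170 + t)*(-168 + t))
(O(105) + 30404)/(c(109) - 36602) = (89/3 + 30404)/(109*(28561 + 109² - 337*109) - 36602) = 91301/(3*(109*(28561 + 11881 - 36733) - 36602)) = 91301/(3*(109*3709 - 36602)) = 91301/(3*(404281 - 36602)) = (91301/3)/367679 = (91301/3)*(1/367679) = 91301/1103037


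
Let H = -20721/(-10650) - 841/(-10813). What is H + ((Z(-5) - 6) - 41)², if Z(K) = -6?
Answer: 107904366291/38386150 ≈ 2811.0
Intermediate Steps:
H = 77670941/38386150 (H = -20721*(-1/10650) - 841*(-1/10813) = 6907/3550 + 841/10813 = 77670941/38386150 ≈ 2.0234)
H + ((Z(-5) - 6) - 41)² = 77670941/38386150 + ((-6 - 6) - 41)² = 77670941/38386150 + (-12 - 41)² = 77670941/38386150 + (-53)² = 77670941/38386150 + 2809 = 107904366291/38386150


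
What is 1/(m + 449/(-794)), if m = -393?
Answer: -794/312491 ≈ -0.0025409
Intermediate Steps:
1/(m + 449/(-794)) = 1/(-393 + 449/(-794)) = 1/(-393 + 449*(-1/794)) = 1/(-393 - 449/794) = 1/(-312491/794) = -794/312491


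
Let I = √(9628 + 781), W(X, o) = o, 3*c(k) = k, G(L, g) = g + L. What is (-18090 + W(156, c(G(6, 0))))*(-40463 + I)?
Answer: 731894744 - 18088*√10409 ≈ 7.3005e+8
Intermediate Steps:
G(L, g) = L + g
c(k) = k/3
I = √10409 ≈ 102.02
(-18090 + W(156, c(G(6, 0))))*(-40463 + I) = (-18090 + (6 + 0)/3)*(-40463 + √10409) = (-18090 + (⅓)*6)*(-40463 + √10409) = (-18090 + 2)*(-40463 + √10409) = -18088*(-40463 + √10409) = 731894744 - 18088*√10409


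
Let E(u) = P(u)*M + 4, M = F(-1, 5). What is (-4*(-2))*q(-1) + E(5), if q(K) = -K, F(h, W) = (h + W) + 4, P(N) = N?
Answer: 52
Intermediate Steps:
F(h, W) = 4 + W + h (F(h, W) = (W + h) + 4 = 4 + W + h)
M = 8 (M = 4 + 5 - 1 = 8)
E(u) = 4 + 8*u (E(u) = u*8 + 4 = 8*u + 4 = 4 + 8*u)
(-4*(-2))*q(-1) + E(5) = (-4*(-2))*(-1*(-1)) + (4 + 8*5) = 8*1 + (4 + 40) = 8 + 44 = 52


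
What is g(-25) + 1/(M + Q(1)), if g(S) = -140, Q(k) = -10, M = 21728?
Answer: -3040519/21718 ≈ -140.00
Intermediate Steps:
g(-25) + 1/(M + Q(1)) = -140 + 1/(21728 - 10) = -140 + 1/21718 = -3040519/21718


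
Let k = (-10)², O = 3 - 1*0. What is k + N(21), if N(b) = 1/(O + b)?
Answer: 2401/24 ≈ 100.04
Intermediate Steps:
O = 3 (O = 3 + 0 = 3)
N(b) = 1/(3 + b)
k = 100
k + N(21) = 100 + 1/(3 + 21) = 100 + 1/24 = 2401/24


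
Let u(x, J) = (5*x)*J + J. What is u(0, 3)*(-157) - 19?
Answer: -490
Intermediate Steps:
u(x, J) = J + 5*J*x (u(x, J) = 5*J*x + J = J + 5*J*x)
u(0, 3)*(-157) - 19 = (3*(1 + 5*0))*(-157) - 19 = (3*(1 + 0))*(-157) - 19 = (3*1)*(-157) - 19 = 3*(-157) - 19 = -471 - 19 = -490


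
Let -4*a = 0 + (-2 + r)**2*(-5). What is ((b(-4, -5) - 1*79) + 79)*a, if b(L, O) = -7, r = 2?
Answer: 0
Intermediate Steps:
a = 0 (a = -(0 + (-2 + 2)**2*(-5))/4 = -(0 + 0**2*(-5))/4 = -(0 + 0*(-5))/4 = -(0 + 0)/4 = -1/4*0 = 0)
((b(-4, -5) - 1*79) + 79)*a = ((-7 - 1*79) + 79)*0 = ((-7 - 79) + 79)*0 = (-86 + 79)*0 = -7*0 = 0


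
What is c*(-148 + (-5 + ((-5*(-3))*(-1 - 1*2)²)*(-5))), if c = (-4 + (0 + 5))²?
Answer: -828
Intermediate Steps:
c = 1 (c = (-4 + 5)² = 1² = 1)
c*(-148 + (-5 + ((-5*(-3))*(-1 - 1*2)²)*(-5))) = 1*(-148 + (-5 + ((-5*(-3))*(-1 - 1*2)²)*(-5))) = 1*(-148 + (-5 + (15*(-1 - 2)²)*(-5))) = 1*(-148 + (-5 + (15*(-3)²)*(-5))) = 1*(-148 + (-5 + (15*9)*(-5))) = 1*(-148 + (-5 + 135*(-5))) = 1*(-148 + (-5 - 675)) = 1*(-148 - 680) = 1*(-828) = -828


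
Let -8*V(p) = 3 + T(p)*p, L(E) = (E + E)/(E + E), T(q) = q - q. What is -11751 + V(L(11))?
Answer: -94011/8 ≈ -11751.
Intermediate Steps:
T(q) = 0
L(E) = 1 (L(E) = (2*E)/((2*E)) = (2*E)*(1/(2*E)) = 1)
V(p) = -3/8 (V(p) = -(3 + 0*p)/8 = -(3 + 0)/8 = -⅛*3 = -3/8)
-11751 + V(L(11)) = -11751 - 3/8 = -94011/8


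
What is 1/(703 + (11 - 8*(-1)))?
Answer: 1/722 ≈ 0.0013850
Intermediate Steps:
1/(703 + (11 - 8*(-1))) = 1/(703 + (11 + 8)) = 1/(703 + 19) = 1/722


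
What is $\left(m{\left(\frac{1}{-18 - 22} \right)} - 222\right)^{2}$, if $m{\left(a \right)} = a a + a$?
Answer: $\frac{126194747121}{2560000} \approx 49295.0$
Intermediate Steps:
$m{\left(a \right)} = a + a^{2}$ ($m{\left(a \right)} = a^{2} + a = a + a^{2}$)
$\left(m{\left(\frac{1}{-18 - 22} \right)} - 222\right)^{2} = \left(\frac{1 + \frac{1}{-18 - 22}}{-18 - 22} - 222\right)^{2} = \left(\frac{1 + \frac{1}{-40}}{-40} - 222\right)^{2} = \left(- \frac{1 - \frac{1}{40}}{40} - 222\right)^{2} = \left(\left(- \frac{1}{40}\right) \frac{39}{40} - 222\right)^{2} = \left(- \frac{39}{1600} - 222\right)^{2} = \left(- \frac{355239}{1600}\right)^{2} = \frac{126194747121}{2560000}$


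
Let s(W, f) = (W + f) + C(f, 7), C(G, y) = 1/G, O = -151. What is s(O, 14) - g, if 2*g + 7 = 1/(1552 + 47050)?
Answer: -90788543/680428 ≈ -133.43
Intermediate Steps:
g = -340213/97204 (g = -7/2 + 1/(2*(1552 + 47050)) = -7/2 + (1/2)/48602 = -7/2 + (1/2)*(1/48602) = -7/2 + 1/97204 = -340213/97204 ≈ -3.5000)
s(W, f) = W + f + 1/f (s(W, f) = (W + f) + 1/f = W + f + 1/f)
s(O, 14) - g = (-151 + 14 + 1/14) - 1*(-340213/97204) = (-151 + 14 + 1/14) + 340213/97204 = -1917/14 + 340213/97204 = -90788543/680428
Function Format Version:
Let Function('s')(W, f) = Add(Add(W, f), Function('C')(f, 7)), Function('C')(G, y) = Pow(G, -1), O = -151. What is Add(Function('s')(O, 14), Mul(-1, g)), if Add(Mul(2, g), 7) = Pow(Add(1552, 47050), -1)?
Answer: Rational(-90788543, 680428) ≈ -133.43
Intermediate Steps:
g = Rational(-340213, 97204) (g = Add(Rational(-7, 2), Mul(Rational(1, 2), Pow(Add(1552, 47050), -1))) = Add(Rational(-7, 2), Mul(Rational(1, 2), Pow(48602, -1))) = Add(Rational(-7, 2), Mul(Rational(1, 2), Rational(1, 48602))) = Add(Rational(-7, 2), Rational(1, 97204)) = Rational(-340213, 97204) ≈ -3.5000)
Function('s')(W, f) = Add(W, f, Pow(f, -1)) (Function('s')(W, f) = Add(Add(W, f), Pow(f, -1)) = Add(W, f, Pow(f, -1)))
Add(Function('s')(O, 14), Mul(-1, g)) = Add(Add(-151, 14, Pow(14, -1)), Mul(-1, Rational(-340213, 97204))) = Add(Add(-151, 14, Rational(1, 14)), Rational(340213, 97204)) = Add(Rational(-1917, 14), Rational(340213, 97204)) = Rational(-90788543, 680428)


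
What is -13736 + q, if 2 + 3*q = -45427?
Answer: -28879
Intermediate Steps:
q = -15143 (q = -2/3 + (1/3)*(-45427) = -2/3 - 45427/3 = -15143)
-13736 + q = -13736 - 15143 = -28879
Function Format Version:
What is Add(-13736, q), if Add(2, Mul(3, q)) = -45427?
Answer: -28879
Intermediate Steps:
q = -15143 (q = Add(Rational(-2, 3), Mul(Rational(1, 3), -45427)) = Add(Rational(-2, 3), Rational(-45427, 3)) = -15143)
Add(-13736, q) = Add(-13736, -15143) = -28879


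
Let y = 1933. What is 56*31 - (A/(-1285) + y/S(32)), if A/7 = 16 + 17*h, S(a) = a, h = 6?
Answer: 68926847/41120 ≈ 1676.2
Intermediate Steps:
A = 826 (A = 7*(16 + 17*6) = 7*(16 + 102) = 7*118 = 826)
56*31 - (A/(-1285) + y/S(32)) = 56*31 - (826/(-1285) + 1933/32) = 1736 - (826*(-1/1285) + 1933*(1/32)) = 1736 - (-826/1285 + 1933/32) = 1736 - 1*2457473/41120 = 1736 - 2457473/41120 = 68926847/41120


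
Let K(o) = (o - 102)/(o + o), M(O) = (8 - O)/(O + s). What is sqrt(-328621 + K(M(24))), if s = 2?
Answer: I*sqrt(5256602)/4 ≈ 573.18*I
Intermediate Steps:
M(O) = (8 - O)/(2 + O) (M(O) = (8 - O)/(O + 2) = (8 - O)/(2 + O))
K(o) = (-102 + o)/(2*o) (K(o) = (-102 + o)/((2*o)) = (-102 + o)*(1/(2*o)) = (-102 + o)/(2*o))
sqrt(-328621 + K(M(24))) = sqrt(-328621 + (-102 + (8 - 1*24)/(2 + 24))/(2*(((8 - 1*24)/(2 + 24))))) = sqrt(-328621 + (-102 + (8 - 24)/26)/(2*(((8 - 24)/26)))) = sqrt(-328621 + (-102 + (1/26)*(-16))/(2*(((1/26)*(-16))))) = sqrt(-328621 + (-102 - 8/13)/(2*(-8/13))) = sqrt(-328621 + (1/2)*(-13/8)*(-1334/13)) = sqrt(-328621 + 667/8) = sqrt(-2628301/8) = I*sqrt(5256602)/4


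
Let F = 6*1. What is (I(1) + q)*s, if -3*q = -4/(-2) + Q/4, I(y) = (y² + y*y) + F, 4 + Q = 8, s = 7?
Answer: 49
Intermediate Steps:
Q = 4 (Q = -4 + 8 = 4)
F = 6
I(y) = 6 + 2*y² (I(y) = (y² + y*y) + 6 = (y² + y²) + 6 = 2*y² + 6 = 6 + 2*y²)
q = -1 (q = -(-4/(-2) + 4/4)/3 = -(-4*(-½) + 4*(¼))/3 = -(2 + 1)/3 = -⅓*3 = -1)
(I(1) + q)*s = ((6 + 2*1²) - 1)*7 = ((6 + 2*1) - 1)*7 = ((6 + 2) - 1)*7 = (8 - 1)*7 = 7*7 = 49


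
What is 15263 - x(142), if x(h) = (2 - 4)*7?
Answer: 15277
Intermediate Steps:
x(h) = -14 (x(h) = -2*7 = -14)
15263 - x(142) = 15263 - 1*(-14) = 15263 + 14 = 15277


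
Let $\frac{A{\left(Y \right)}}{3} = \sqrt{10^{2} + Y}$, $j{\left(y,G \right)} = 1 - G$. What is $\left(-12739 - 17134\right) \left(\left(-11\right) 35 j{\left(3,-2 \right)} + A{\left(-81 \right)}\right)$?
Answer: $34503315 - 89619 \sqrt{19} \approx 3.4113 \cdot 10^{7}$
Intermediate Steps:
$A{\left(Y \right)} = 3 \sqrt{100 + Y}$ ($A{\left(Y \right)} = 3 \sqrt{10^{2} + Y} = 3 \sqrt{100 + Y}$)
$\left(-12739 - 17134\right) \left(\left(-11\right) 35 j{\left(3,-2 \right)} + A{\left(-81 \right)}\right) = \left(-12739 - 17134\right) \left(\left(-11\right) 35 \left(1 - -2\right) + 3 \sqrt{100 - 81}\right) = - 29873 \left(- 385 \left(1 + 2\right) + 3 \sqrt{19}\right) = - 29873 \left(\left(-385\right) 3 + 3 \sqrt{19}\right) = - 29873 \left(-1155 + 3 \sqrt{19}\right) = 34503315 - 89619 \sqrt{19}$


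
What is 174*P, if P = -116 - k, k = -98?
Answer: -3132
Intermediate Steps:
P = -18 (P = -116 - 1*(-98) = -116 + 98 = -18)
174*P = 174*(-18) = -3132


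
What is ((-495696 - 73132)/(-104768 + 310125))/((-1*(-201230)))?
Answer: -284414/20661994555 ≈ -1.3765e-5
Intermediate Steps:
((-495696 - 73132)/(-104768 + 310125))/((-1*(-201230))) = -568828/205357/201230 = -568828*1/205357*(1/201230) = -568828/205357*1/201230 = -284414/20661994555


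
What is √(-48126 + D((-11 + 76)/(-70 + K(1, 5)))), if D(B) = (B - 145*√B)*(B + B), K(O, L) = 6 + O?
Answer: √(-191003644 + 56550*I*√455)/63 ≈ 0.6927 + 219.37*I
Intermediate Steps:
D(B) = 2*B*(B - 145*√B) (D(B) = (B - 145*√B)*(2*B) = 2*B*(B - 145*√B))
√(-48126 + D((-11 + 76)/(-70 + K(1, 5)))) = √(-48126 + (-290*(-11 + 76)^(3/2)*(-I*√7/1323) + 2*((-11 + 76)/(-70 + (6 + 1)))²)) = √(-48126 + (-290*65*√65*(-I*√7/1323) + 2*(65/(-70 + 7))²)) = √(-48126 + (-290*65*√65*(-I*√7/1323) + 2*(65/(-63))²)) = √(-48126 + (-290*(-65*I*√455/1323) + 2*(65*(-1/63))²)) = √(-48126 + (-(-18850)*I*√455/1323 + 2*(-65/63)²)) = √(-48126 + (-(-18850)*I*√455/1323 + 2*(4225/3969))) = √(-48126 + (18850*I*√455/1323 + 8450/3969)) = √(-48126 + (8450/3969 + 18850*I*√455/1323)) = √(-191003644/3969 + 18850*I*√455/1323)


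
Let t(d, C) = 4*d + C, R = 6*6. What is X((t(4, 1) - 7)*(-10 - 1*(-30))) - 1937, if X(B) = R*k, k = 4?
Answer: -1793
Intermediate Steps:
R = 36
t(d, C) = C + 4*d
X(B) = 144 (X(B) = 36*4 = 144)
X((t(4, 1) - 7)*(-10 - 1*(-30))) - 1937 = 144 - 1937 = -1793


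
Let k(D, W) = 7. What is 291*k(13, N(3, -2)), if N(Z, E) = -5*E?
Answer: 2037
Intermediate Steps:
291*k(13, N(3, -2)) = 291*7 = 2037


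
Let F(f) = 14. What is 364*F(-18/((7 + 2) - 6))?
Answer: 5096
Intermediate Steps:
364*F(-18/((7 + 2) - 6)) = 364*14 = 5096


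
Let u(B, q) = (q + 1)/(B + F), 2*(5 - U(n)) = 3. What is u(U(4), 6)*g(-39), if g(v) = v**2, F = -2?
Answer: 7098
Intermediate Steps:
U(n) = 7/2 (U(n) = 5 - 1/2*3 = 5 - 3/2 = 7/2)
u(B, q) = (1 + q)/(-2 + B) (u(B, q) = (q + 1)/(B - 2) = (1 + q)/(-2 + B))
u(U(4), 6)*g(-39) = ((1 + 6)/(-2 + 7/2))*(-39)**2 = (7/(3/2))*1521 = ((2/3)*7)*1521 = (14/3)*1521 = 7098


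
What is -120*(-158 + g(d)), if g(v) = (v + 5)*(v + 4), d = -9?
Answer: 16560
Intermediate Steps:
g(v) = (4 + v)*(5 + v) (g(v) = (5 + v)*(4 + v) = (4 + v)*(5 + v))
-120*(-158 + g(d)) = -120*(-158 + (20 + (-9)**2 + 9*(-9))) = -120*(-158 + (20 + 81 - 81)) = -120*(-158 + 20) = -120*(-138) = 16560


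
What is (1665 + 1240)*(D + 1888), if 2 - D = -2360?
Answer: 12346250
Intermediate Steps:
D = 2362 (D = 2 - 1*(-2360) = 2 + 2360 = 2362)
(1665 + 1240)*(D + 1888) = (1665 + 1240)*(2362 + 1888) = 2905*4250 = 12346250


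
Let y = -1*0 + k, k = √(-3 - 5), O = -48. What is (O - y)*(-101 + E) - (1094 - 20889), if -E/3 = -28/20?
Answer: 122207/5 + 968*I*√2/5 ≈ 24441.0 + 273.79*I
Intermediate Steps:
E = 21/5 (E = -(-84)/20 = -3*(-7/5) = 21/5 ≈ 4.2000)
k = 2*I*√2 (k = √(-8) = 2*I*√2 ≈ 2.8284*I)
y = 2*I*√2 (y = -1*0 + 2*I*√2 = 0 + 2*I*√2 = 2*I*√2 ≈ 2.8284*I)
(O - y)*(-101 + E) - (1094 - 20889) = (-48 - 2*I*√2)*(-101 + 21/5) - (1094 - 20889) = (-48 - 2*I*√2)*(-484/5) - 1*(-19795) = (23232/5 + 968*I*√2/5) + 19795 = 122207/5 + 968*I*√2/5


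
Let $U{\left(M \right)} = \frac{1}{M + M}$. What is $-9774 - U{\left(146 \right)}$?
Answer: $- \frac{2854009}{292} \approx -9774.0$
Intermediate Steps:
$U{\left(M \right)} = \frac{1}{2 M}$
$-9774 - U{\left(146 \right)} = -9774 - \frac{1}{2 \cdot 146} = -9774 - \frac{1}{2} \cdot \frac{1}{146} = -9774 - \frac{1}{292} = - \frac{2854009}{292}$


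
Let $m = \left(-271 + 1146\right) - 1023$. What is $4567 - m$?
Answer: $4715$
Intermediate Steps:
$m = -148$ ($m = 875 - 1023 = -148$)
$4567 - m = 4567 - -148 = 4567 + 148 = 4715$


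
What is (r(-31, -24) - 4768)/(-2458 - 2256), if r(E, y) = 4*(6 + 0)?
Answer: 2372/2357 ≈ 1.0064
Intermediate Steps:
r(E, y) = 24 (r(E, y) = 4*6 = 24)
(r(-31, -24) - 4768)/(-2458 - 2256) = (24 - 4768)/(-2458 - 2256) = -4744/(-4714) = -4744*(-1/4714) = 2372/2357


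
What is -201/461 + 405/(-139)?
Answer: -214644/64079 ≈ -3.3497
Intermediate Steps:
-201/461 + 405/(-139) = -201*1/461 + 405*(-1/139) = -201/461 - 405/139 = -214644/64079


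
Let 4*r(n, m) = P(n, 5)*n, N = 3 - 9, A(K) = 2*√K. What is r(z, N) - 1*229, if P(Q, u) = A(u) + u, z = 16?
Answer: -209 + 8*√5 ≈ -191.11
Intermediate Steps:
N = -6
P(Q, u) = u + 2*√u (P(Q, u) = 2*√u + u = u + 2*√u)
r(n, m) = n*(5 + 2*√5)/4 (r(n, m) = ((5 + 2*√5)*n)/4 = (n*(5 + 2*√5))/4 = n*(5 + 2*√5)/4)
r(z, N) - 1*229 = (¼)*16*(5 + 2*√5) - 1*229 = (20 + 8*√5) - 229 = -209 + 8*√5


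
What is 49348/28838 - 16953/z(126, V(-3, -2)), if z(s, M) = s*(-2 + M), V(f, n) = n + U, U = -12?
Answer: 98062697/9689568 ≈ 10.120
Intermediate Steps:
V(f, n) = -12 + n (V(f, n) = n - 12 = -12 + n)
49348/28838 - 16953/z(126, V(-3, -2)) = 49348/28838 - 16953*1/(126*(-2 + (-12 - 2))) = 49348*(1/28838) - 16953*1/(126*(-2 - 14)) = 24674/14419 - 16953/(126*(-16)) = 24674/14419 - 16953/(-2016) = 24674/14419 - 16953*(-1/2016) = 24674/14419 + 5651/672 = 98062697/9689568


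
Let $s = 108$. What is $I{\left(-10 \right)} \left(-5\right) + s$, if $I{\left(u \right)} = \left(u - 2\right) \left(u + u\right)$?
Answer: $-1092$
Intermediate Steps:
$I{\left(u \right)} = 2 u \left(-2 + u\right)$ ($I{\left(u \right)} = \left(-2 + u\right) 2 u = 2 u \left(-2 + u\right)$)
$I{\left(-10 \right)} \left(-5\right) + s = 2 \left(-10\right) \left(-2 - 10\right) \left(-5\right) + 108 = 2 \left(-10\right) \left(-12\right) \left(-5\right) + 108 = 240 \left(-5\right) + 108 = -1200 + 108 = -1092$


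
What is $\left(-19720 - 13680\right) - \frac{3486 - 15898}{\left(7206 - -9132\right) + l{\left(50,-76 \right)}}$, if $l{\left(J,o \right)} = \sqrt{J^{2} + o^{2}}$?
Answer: $- \frac{1114373867993}{33365246} - \frac{3103 \sqrt{2069}}{33365246} \approx -33399.0$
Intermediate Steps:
$\left(-19720 - 13680\right) - \frac{3486 - 15898}{\left(7206 - -9132\right) + l{\left(50,-76 \right)}} = \left(-19720 - 13680\right) - \frac{3486 - 15898}{\left(7206 - -9132\right) + \sqrt{50^{2} + \left(-76\right)^{2}}} = \left(-19720 - 13680\right) - - \frac{12412}{\left(7206 + 9132\right) + \sqrt{2500 + 5776}} = -33400 - - \frac{12412}{16338 + \sqrt{8276}} = -33400 - - \frac{12412}{16338 + 2 \sqrt{2069}} = -33400 + \frac{12412}{16338 + 2 \sqrt{2069}}$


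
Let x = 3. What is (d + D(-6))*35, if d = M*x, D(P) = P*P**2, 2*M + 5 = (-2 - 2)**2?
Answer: -13965/2 ≈ -6982.5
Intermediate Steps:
M = 11/2 (M = -5/2 + (-2 - 2)**2/2 = -5/2 + (1/2)*(-4)**2 = -5/2 + (1/2)*16 = -5/2 + 8 = 11/2 ≈ 5.5000)
D(P) = P**3
d = 33/2 (d = (11/2)*3 = 33/2 ≈ 16.500)
(d + D(-6))*35 = (33/2 + (-6)**3)*35 = (33/2 - 216)*35 = -399/2*35 = -13965/2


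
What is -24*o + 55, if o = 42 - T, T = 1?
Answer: -929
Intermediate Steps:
o = 41 (o = 42 - 1*1 = 42 - 1 = 41)
-24*o + 55 = -24*41 + 55 = -984 + 55 = -929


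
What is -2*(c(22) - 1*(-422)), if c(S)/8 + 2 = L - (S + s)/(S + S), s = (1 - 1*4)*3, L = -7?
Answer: -7648/11 ≈ -695.27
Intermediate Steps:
s = -9 (s = (1 - 4)*3 = -3*3 = -9)
c(S) = -72 - 4*(-9 + S)/S (c(S) = -16 + 8*(-7 - (S - 9)/(S + S)) = -16 + 8*(-7 - (-9 + S)/(2*S)) = -16 + (-56 - 4*(-9 + S)/S) = -72 - 4*(-9 + S)/S)
-2*(c(22) - 1*(-422)) = -2*((-76 + 36/22) - 1*(-422)) = -2*((-76 + 36*(1/22)) + 422) = -2*((-76 + 18/11) + 422) = -2*(-818/11 + 422) = -2*3824/11 = -7648/11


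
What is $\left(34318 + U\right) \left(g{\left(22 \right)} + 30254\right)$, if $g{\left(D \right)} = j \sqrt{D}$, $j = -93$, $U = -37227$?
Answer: $-88008886 + 270537 \sqrt{22} \approx -8.674 \cdot 10^{7}$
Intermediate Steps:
$g{\left(D \right)} = - 93 \sqrt{D}$
$\left(34318 + U\right) \left(g{\left(22 \right)} + 30254\right) = \left(34318 - 37227\right) \left(- 93 \sqrt{22} + 30254\right) = - 2909 \left(30254 - 93 \sqrt{22}\right) = -88008886 + 270537 \sqrt{22}$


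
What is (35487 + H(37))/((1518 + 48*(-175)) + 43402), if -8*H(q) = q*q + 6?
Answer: 282521/292160 ≈ 0.96701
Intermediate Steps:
H(q) = -¾ - q²/8 (H(q) = -(q*q + 6)/8 = -(q² + 6)/8 = -(6 + q²)/8 = -¾ - q²/8)
(35487 + H(37))/((1518 + 48*(-175)) + 43402) = (35487 + (-¾ - ⅛*37²))/((1518 + 48*(-175)) + 43402) = (35487 + (-¾ - ⅛*1369))/((1518 - 8400) + 43402) = (35487 + (-¾ - 1369/8))/(-6882 + 43402) = (35487 - 1375/8)/36520 = (282521/8)*(1/36520) = 282521/292160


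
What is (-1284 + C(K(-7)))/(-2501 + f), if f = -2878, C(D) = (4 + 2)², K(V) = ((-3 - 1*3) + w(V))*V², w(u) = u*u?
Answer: 416/1793 ≈ 0.23201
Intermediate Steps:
w(u) = u²
K(V) = V²*(-6 + V²) (K(V) = ((-3 - 1*3) + V²)*V² = ((-3 - 3) + V²)*V² = (-6 + V²)*V² = V²*(-6 + V²))
C(D) = 36 (C(D) = 6² = 36)
(-1284 + C(K(-7)))/(-2501 + f) = (-1284 + 36)/(-2501 - 2878) = -1248/(-5379) = -1248*(-1/5379) = 416/1793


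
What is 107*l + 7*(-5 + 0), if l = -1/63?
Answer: -2312/63 ≈ -36.698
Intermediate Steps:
l = -1/63 (l = -1*1/63 = -1/63 ≈ -0.015873)
107*l + 7*(-5 + 0) = 107*(-1/63) + 7*(-5 + 0) = -107/63 + 7*(-5) = -107/63 - 35 = -2312/63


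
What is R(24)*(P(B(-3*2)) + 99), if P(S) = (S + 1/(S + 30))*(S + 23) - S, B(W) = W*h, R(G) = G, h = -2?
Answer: 12188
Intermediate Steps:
B(W) = -2*W (B(W) = W*(-2) = -2*W)
P(S) = -S + (23 + S)*(S + 1/(30 + S)) (P(S) = (S + 1/(30 + S))*(23 + S) - S = (23 + S)*(S + 1/(30 + S)) - S = -S + (23 + S)*(S + 1/(30 + S)))
R(24)*(P(B(-3*2)) + 99) = 24*((23 + (-(-6)*2)³ + 52*(-(-6)*2)² + 661*(-(-6)*2))/(30 - (-6)*2) + 99) = 24*((23 + (-2*(-6))³ + 52*(-2*(-6))² + 661*(-2*(-6)))/(30 - 2*(-6)) + 99) = 24*((23 + 12³ + 52*12² + 661*12)/(30 + 12) + 99) = 24*((23 + 1728 + 52*144 + 7932)/42 + 99) = 24*((23 + 1728 + 7488 + 7932)/42 + 99) = 24*((1/42)*17171 + 99) = 24*(2453/6 + 99) = 24*(3047/6) = 12188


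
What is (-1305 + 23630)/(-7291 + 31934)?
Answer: 1175/1297 ≈ 0.90594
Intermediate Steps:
(-1305 + 23630)/(-7291 + 31934) = 22325/24643 = 22325*(1/24643) = 1175/1297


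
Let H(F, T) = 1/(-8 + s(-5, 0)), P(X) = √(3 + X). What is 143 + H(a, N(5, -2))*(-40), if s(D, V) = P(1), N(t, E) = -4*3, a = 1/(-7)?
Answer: 449/3 ≈ 149.67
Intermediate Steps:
a = -⅐ (a = 1*(-⅐) = -⅐ ≈ -0.14286)
N(t, E) = -12
s(D, V) = 2 (s(D, V) = √(3 + 1) = √4 = 2)
H(F, T) = -⅙ (H(F, T) = 1/(-8 + 2) = 1/(-6) = -⅙)
143 + H(a, N(5, -2))*(-40) = 143 - ⅙*(-40) = 143 + 20/3 = 449/3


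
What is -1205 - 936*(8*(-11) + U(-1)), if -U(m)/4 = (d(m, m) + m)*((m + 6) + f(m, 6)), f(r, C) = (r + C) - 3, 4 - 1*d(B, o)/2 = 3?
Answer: 107371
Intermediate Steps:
d(B, o) = 2 (d(B, o) = 8 - 2*3 = 8 - 6 = 2)
f(r, C) = -3 + C + r (f(r, C) = (C + r) - 3 = -3 + C + r)
U(m) = -4*(2 + m)*(9 + 2*m) (U(m) = -4*(2 + m)*((m + 6) + (-3 + 6 + m)) = -4*(2 + m)*((6 + m) + (3 + m)) = -4*(2 + m)*(9 + 2*m))
-1205 - 936*(8*(-11) + U(-1)) = -1205 - 936*(8*(-11) + (-72 - 52*(-1) - 8*(-1)²)) = -1205 - 936*(-88 + (-72 + 52 - 8*1)) = -1205 - 936*(-88 + (-72 + 52 - 8)) = -1205 - 936*(-88 - 28) = -1205 - 936*(-116) = -1205 + 108576 = 107371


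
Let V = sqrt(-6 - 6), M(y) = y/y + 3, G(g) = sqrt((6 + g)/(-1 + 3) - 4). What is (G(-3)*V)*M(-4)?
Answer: -4*sqrt(30) ≈ -21.909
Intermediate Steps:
G(g) = sqrt(-1 + g/2) (G(g) = sqrt((6 + g)/2 - 4) = sqrt((6 + g)*(1/2) - 4) = sqrt((3 + g/2) - 4) = sqrt(-1 + g/2))
M(y) = 4 (M(y) = 1 + 3 = 4)
V = 2*I*sqrt(3) (V = sqrt(-12) = 2*I*sqrt(3) ≈ 3.4641*I)
(G(-3)*V)*M(-4) = ((sqrt(-4 + 2*(-3))/2)*(2*I*sqrt(3)))*4 = ((sqrt(-4 - 6)/2)*(2*I*sqrt(3)))*4 = ((sqrt(-10)/2)*(2*I*sqrt(3)))*4 = (((I*sqrt(10))/2)*(2*I*sqrt(3)))*4 = ((I*sqrt(10)/2)*(2*I*sqrt(3)))*4 = -sqrt(30)*4 = -4*sqrt(30)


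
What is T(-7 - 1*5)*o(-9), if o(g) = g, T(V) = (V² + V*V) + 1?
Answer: -2601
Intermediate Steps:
T(V) = 1 + 2*V² (T(V) = (V² + V²) + 1 = 2*V² + 1 = 1 + 2*V²)
T(-7 - 1*5)*o(-9) = (1 + 2*(-7 - 1*5)²)*(-9) = (1 + 2*(-7 - 5)²)*(-9) = (1 + 2*(-12)²)*(-9) = (1 + 2*144)*(-9) = (1 + 288)*(-9) = 289*(-9) = -2601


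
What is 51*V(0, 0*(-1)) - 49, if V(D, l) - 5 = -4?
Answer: 2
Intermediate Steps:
V(D, l) = 1 (V(D, l) = 5 - 4 = 1)
51*V(0, 0*(-1)) - 49 = 51*1 - 49 = 51 - 49 = 2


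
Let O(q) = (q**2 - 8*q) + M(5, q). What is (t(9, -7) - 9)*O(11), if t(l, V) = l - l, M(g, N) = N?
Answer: -396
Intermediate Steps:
t(l, V) = 0
O(q) = q**2 - 7*q (O(q) = (q**2 - 8*q) + q = q**2 - 7*q)
(t(9, -7) - 9)*O(11) = (0 - 9)*(11*(-7 + 11)) = -99*4 = -9*44 = -396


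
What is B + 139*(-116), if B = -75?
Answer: -16199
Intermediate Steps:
B + 139*(-116) = -75 + 139*(-116) = -75 - 16124 = -16199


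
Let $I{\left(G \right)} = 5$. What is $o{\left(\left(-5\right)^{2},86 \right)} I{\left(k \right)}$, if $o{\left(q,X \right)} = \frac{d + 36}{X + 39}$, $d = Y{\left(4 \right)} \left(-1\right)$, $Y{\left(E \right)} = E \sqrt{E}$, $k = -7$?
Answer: $\frac{28}{25} \approx 1.12$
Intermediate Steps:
$Y{\left(E \right)} = E^{\frac{3}{2}}$
$d = -8$ ($d = 4^{\frac{3}{2}} \left(-1\right) = 8 \left(-1\right) = -8$)
$o{\left(q,X \right)} = \frac{28}{39 + X}$ ($o{\left(q,X \right)} = \frac{-8 + 36}{X + 39} = \frac{28}{39 + X}$)
$o{\left(\left(-5\right)^{2},86 \right)} I{\left(k \right)} = \frac{28}{39 + 86} \cdot 5 = \frac{28}{125} \cdot 5 = \frac{28}{25}$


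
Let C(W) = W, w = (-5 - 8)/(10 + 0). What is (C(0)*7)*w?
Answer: 0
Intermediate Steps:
w = -13/10 ≈ -1.3000
(C(0)*7)*w = (0*7)*(-13/10) = 0*(-13/10) = 0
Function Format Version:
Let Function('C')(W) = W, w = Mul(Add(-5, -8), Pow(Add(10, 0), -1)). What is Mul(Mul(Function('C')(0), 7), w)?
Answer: 0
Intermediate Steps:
w = Rational(-13, 10) (w = Mul(-13, Pow(10, -1)) = Mul(-13, Rational(1, 10)) = Rational(-13, 10) ≈ -1.3000)
Mul(Mul(Function('C')(0), 7), w) = Mul(Mul(0, 7), Rational(-13, 10)) = Mul(0, Rational(-13, 10)) = 0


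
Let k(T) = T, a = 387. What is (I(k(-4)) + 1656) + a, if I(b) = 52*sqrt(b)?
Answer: 2043 + 104*I ≈ 2043.0 + 104.0*I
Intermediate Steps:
(I(k(-4)) + 1656) + a = (52*sqrt(-4) + 1656) + 387 = (52*(2*I) + 1656) + 387 = (104*I + 1656) + 387 = (1656 + 104*I) + 387 = 2043 + 104*I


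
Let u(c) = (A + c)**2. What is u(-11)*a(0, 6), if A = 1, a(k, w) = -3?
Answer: -300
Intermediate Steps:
u(c) = (1 + c)**2
u(-11)*a(0, 6) = (1 - 11)**2*(-3) = (-10)**2*(-3) = 100*(-3) = -300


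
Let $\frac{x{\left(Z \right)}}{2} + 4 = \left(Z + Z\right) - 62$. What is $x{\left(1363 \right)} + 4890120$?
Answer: $4895440$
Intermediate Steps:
$x{\left(Z \right)} = -132 + 4 Z$ ($x{\left(Z \right)} = -8 + 2 \left(\left(Z + Z\right) - 62\right) = -8 + 2 \left(2 Z - 62\right) = -8 + 2 \left(-62 + 2 Z\right) = -8 + \left(-124 + 4 Z\right) = -132 + 4 Z$)
$x{\left(1363 \right)} + 4890120 = \left(-132 + 4 \cdot 1363\right) + 4890120 = \left(-132 + 5452\right) + 4890120 = 5320 + 4890120 = 4895440$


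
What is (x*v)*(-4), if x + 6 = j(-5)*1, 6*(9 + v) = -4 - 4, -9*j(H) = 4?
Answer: -7192/27 ≈ -266.37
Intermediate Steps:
j(H) = -4/9 (j(H) = -⅑*4 = -4/9)
v = -31/3 (v = -9 + (-4 - 4)/6 = -9 + (⅙)*(-8) = -9 - 4/3 = -31/3 ≈ -10.333)
x = -58/9 (x = -6 - 4/9*1 = -6 - 4/9 = -58/9 ≈ -6.4444)
(x*v)*(-4) = -58/9*(-31/3)*(-4) = (1798/27)*(-4) = -7192/27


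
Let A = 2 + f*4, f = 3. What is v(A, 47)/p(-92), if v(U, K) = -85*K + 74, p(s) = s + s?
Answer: 3921/184 ≈ 21.310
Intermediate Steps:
A = 14 (A = 2 + 3*4 = 2 + 12 = 14)
p(s) = 2*s
v(U, K) = 74 - 85*K
v(A, 47)/p(-92) = (74 - 85*47)/((2*(-92))) = (74 - 3995)/(-184) = -3921*(-1/184) = 3921/184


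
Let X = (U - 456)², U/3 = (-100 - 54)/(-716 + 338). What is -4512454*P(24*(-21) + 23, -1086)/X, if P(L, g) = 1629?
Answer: -595413792846/16752649 ≈ -35542.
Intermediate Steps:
U = 11/9 (U = 3*((-100 - 54)/(-716 + 338)) = 3*(-154/(-378)) = 3*(-154*(-1/378)) = 3*(11/27) = 11/9 ≈ 1.2222)
X = 16752649/81 (X = (11/9 - 456)² = (-4093/9)² = 16752649/81 ≈ 2.0682e+5)
-4512454*P(24*(-21) + 23, -1086)/X = -4512454/((16752649/81)/1629) = -4512454/((16752649/81)*(1/1629)) = -4512454/16752649/131949 = -4512454*131949/16752649 = -595413792846/16752649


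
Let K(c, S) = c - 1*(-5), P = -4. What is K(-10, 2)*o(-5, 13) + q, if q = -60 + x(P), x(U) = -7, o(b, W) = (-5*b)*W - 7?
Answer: -1657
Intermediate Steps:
o(b, W) = -7 - 5*W*b (o(b, W) = -5*W*b - 7 = -7 - 5*W*b)
q = -67 (q = -60 - 7 = -67)
K(c, S) = 5 + c (K(c, S) = c + 5 = 5 + c)
K(-10, 2)*o(-5, 13) + q = (5 - 10)*(-7 - 5*13*(-5)) - 67 = -5*(-7 + 325) - 67 = -5*318 - 67 = -1590 - 67 = -1657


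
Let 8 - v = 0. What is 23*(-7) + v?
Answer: -153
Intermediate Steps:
v = 8 (v = 8 - 1*0 = 8 + 0 = 8)
23*(-7) + v = 23*(-7) + 8 = -161 + 8 = -153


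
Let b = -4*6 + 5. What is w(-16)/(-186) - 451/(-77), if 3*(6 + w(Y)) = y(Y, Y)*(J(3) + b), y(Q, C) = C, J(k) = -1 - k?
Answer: 10214/1953 ≈ 5.2299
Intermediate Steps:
b = -19 (b = -24 + 5 = -19)
w(Y) = -6 - 23*Y/3 (w(Y) = -6 + (Y*((-1 - 1*3) - 19))/3 = -6 + (Y*((-1 - 3) - 19))/3 = -6 + (Y*(-4 - 19))/3 = -6 + (Y*(-23))/3 = -6 + (-23*Y)/3 = -6 - 23*Y/3)
w(-16)/(-186) - 451/(-77) = (-6 - 23/3*(-16))/(-186) - 451/(-77) = (-6 + 368/3)*(-1/186) - 451*(-1/77) = (350/3)*(-1/186) + 41/7 = -175/279 + 41/7 = 10214/1953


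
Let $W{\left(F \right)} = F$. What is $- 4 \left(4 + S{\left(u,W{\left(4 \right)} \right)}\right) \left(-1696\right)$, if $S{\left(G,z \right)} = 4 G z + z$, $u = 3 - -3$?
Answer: $705536$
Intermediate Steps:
$u = 6$ ($u = 3 + 3 = 6$)
$S{\left(G,z \right)} = z + 4 G z$ ($S{\left(G,z \right)} = 4 G z + z = z + 4 G z$)
$- 4 \left(4 + S{\left(u,W{\left(4 \right)} \right)}\right) \left(-1696\right) = - 4 \left(4 + 4 \left(1 + 4 \cdot 6\right)\right) \left(-1696\right) = - 4 \left(4 + 4 \left(1 + 24\right)\right) \left(-1696\right) = - 4 \left(4 + 4 \cdot 25\right) \left(-1696\right) = - 4 \left(4 + 100\right) \left(-1696\right) = \left(-4\right) 104 \left(-1696\right) = \left(-416\right) \left(-1696\right) = 705536$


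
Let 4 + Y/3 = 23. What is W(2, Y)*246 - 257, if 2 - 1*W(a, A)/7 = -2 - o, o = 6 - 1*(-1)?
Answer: 18685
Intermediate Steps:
Y = 57 (Y = -12 + 3*23 = -12 + 69 = 57)
o = 7 (o = 6 + 1 = 7)
W(a, A) = 77 (W(a, A) = 14 - 7*(-2 - 1*7) = 14 - 7*(-2 - 7) = 14 - 7*(-9) = 14 + 63 = 77)
W(2, Y)*246 - 257 = 77*246 - 257 = 18942 - 257 = 18685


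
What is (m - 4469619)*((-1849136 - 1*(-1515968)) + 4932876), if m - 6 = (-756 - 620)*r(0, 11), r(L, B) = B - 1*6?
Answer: -20590560664044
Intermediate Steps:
r(L, B) = -6 + B (r(L, B) = B - 6 = -6 + B)
m = -6874 (m = 6 + (-756 - 620)*(-6 + 11) = 6 - 1376*5 = 6 - 6880 = -6874)
(m - 4469619)*((-1849136 - 1*(-1515968)) + 4932876) = (-6874 - 4469619)*((-1849136 - 1*(-1515968)) + 4932876) = -4476493*((-1849136 + 1515968) + 4932876) = -4476493*(-333168 + 4932876) = -4476493*4599708 = -20590560664044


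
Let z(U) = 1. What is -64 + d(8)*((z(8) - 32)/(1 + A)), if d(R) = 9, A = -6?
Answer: -41/5 ≈ -8.2000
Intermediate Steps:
-64 + d(8)*((z(8) - 32)/(1 + A)) = -64 + 9*((1 - 32)/(1 - 6)) = -64 + 9*(-31/(-5)) = -64 + 9*(-31*(-1/5)) = -64 + 9*(31/5) = -64 + 279/5 = -41/5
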